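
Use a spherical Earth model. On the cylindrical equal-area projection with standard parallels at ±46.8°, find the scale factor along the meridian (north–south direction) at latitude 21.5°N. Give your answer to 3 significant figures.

A cylindrical equal-area projection with standard parallel φ₀ has meridian scale h = cos φ / cos φ₀ and parallel scale k = cos φ₀ / cos φ (so areas are preserved, h·k = 1).
h = cos 21.5° / cos 46.8° = 0.9304/0.6845 = 1.359.

1.36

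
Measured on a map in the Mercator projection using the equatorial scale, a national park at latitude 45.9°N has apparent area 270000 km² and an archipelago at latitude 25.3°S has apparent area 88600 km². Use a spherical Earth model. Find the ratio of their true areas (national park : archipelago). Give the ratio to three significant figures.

Since Mercator area scale is 1/cos²φ, the true area equals the apparent area multiplied by cos²φ.
True area of national park: 270000 × cos²(45.9°) = 270000 × 0.4843 = 130800 km².
True area of archipelago: 88600 × cos²(25.3°) = 88600 × 0.8174 = 72420 km².
Ratio = 130800 / 72420 ≈ 1.81.

1.81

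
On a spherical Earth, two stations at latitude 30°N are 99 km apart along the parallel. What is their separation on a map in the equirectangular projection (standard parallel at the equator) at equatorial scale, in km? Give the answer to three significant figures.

114 km

In the plate carrée (x = Rλ, y = Rφ), meridians are true-scale (h = 1) and parallels are stretched by k = sec φ.
Along the parallel, k = sec 30° = 1/0.8660 = 1.155.
Map distance = 99 × 1.155 ≈ 114 km.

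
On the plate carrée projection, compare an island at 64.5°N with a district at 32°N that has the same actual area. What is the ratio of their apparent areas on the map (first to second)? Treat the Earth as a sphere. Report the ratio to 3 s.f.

In the plate carrée (x = Rλ, y = Rφ), meridians are true-scale (h = 1) and parallels are stretched by k = sec φ.
Areal scale at 64.5°: h·k = 1.000 × 2.323 = 2.323.
Areal scale at 32°: h·k = 1.000 × 1.179 = 1.179.
Ratio = 2.323/1.179 ≈ 1.97.

1.97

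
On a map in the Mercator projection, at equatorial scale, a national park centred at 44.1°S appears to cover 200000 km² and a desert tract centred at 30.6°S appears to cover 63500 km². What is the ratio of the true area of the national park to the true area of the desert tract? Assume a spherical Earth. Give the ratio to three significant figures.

On Mercator the areal scale is sec²φ, so true area = apparent × cos²φ.
True area of national park: 200000 × cos²(44.1°) = 200000 × 0.5157 = 103100 km².
True area of desert tract: 63500 × cos²(30.6°) = 63500 × 0.7409 = 47050 km².
Ratio = 103100 / 47050 ≈ 2.19.

2.19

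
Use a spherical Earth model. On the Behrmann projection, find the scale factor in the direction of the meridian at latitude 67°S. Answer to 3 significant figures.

0.451

The Behrmann projection is cylindrical equal-area with φ₀ = 30°. A cylindrical equal-area projection with standard parallel φ₀ has meridian scale h = cos φ / cos φ₀ and parallel scale k = cos φ₀ / cos φ (so areas are preserved, h·k = 1).
h = cos 67° / cos 30° = 0.3907/0.8660 = 0.4512.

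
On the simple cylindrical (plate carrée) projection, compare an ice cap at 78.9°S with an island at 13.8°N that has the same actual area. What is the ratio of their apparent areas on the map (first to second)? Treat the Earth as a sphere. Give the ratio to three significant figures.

For the equirectangular projection with φ₀ = 0 (plate carrée), h = 1 along meridians and k = sec φ along parallels.
Areal scale at 78.9°: h·k = 1.000 × 5.194 = 5.194.
Areal scale at 13.8°: h·k = 1.000 × 1.030 = 1.030.
Ratio = 5.194/1.030 ≈ 5.04.

5.04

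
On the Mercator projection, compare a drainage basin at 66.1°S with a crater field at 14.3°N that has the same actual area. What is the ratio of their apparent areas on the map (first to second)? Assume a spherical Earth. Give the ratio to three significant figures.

Mercator is conformal with k = sec φ, so areal scale = k² = sec²φ.
At 66.1°: sec²(66.1°) = 1/0.4051² = 6.092.
At 14.3°: sec²(14.3°) = 1/0.9690² = 1.065.
Ratio = 6.092/1.065 = cos²(14.3°)/cos²(66.1°) ≈ 5.72.

5.72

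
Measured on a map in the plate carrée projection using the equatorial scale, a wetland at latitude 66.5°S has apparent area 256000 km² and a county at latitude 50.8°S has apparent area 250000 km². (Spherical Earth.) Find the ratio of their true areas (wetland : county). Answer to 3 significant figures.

0.646

Plate carrée has h = 1 and k = sec φ, giving areal scale sec φ; true area = (apparent area) · cos φ.
True area of wetland: 256000 × cos(66.5°) = 256000 × 0.3987 = 102100 km².
True area of county: 250000 × cos(50.8°) = 250000 × 0.6320 = 158000 km².
Ratio = 102100 / 158000 ≈ 0.646.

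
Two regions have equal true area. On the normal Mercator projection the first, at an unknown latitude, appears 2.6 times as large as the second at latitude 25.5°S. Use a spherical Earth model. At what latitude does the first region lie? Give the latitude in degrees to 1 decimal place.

56.0°

Mercator areal scale is sec²φ, so apparent-area ratio = sec²φ₁ / sec²φ₂ = cos²φ₂ / cos²φ₁.
cos²φ₂ / cos²φ₁ = 2.6  ⇒  cos φ₁ = cos 25.5° / √2.6 = 0.9026/1.612 = 0.5598.
φ₁ = arccos(0.5598) ≈ 56.0°.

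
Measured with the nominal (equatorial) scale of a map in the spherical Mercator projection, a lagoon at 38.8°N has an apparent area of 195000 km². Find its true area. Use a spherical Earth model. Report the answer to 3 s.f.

118000 km²

For Mercator, h = k = sec φ (a conformal cylindrical projection has a single point scale, 1/cos φ).
Areal scale = k² = sec²φ = 1/cos²(38.8°) = 1/0.7793² = 1.646.
True area = apparent / (areal scale) = 195000 / 1.646 ≈ 118000 km².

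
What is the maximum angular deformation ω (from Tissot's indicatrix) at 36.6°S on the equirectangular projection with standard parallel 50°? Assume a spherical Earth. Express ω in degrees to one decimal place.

The equidistant cylindrical projection with φ₀ = 50° has h = 1 (meridians true) and k = cos φ₀ / cos φ along parallels.
At 36.6°: h = 1.000, k = 0.8007; principal scales a = 1.000, b = 0.8007.
sin(ω/2) = (a − b)/(a + b) = 0.1993/1.801 = 0.1107, so ω = 2 arcsin(0.1107) ≈ 12.7°.

12.7°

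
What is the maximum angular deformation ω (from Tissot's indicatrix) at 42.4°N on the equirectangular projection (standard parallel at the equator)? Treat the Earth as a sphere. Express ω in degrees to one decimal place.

Plate carrée maps x = Rλ, y = Rφ. The meridian scale is h = 1 and the parallel scale is k = 1/cos φ = sec φ.
At 42.4°: h = 1.000, k = 1.354; principal scales a = 1.354, b = 1.000.
sin(ω/2) = (a − b)/(a + b) = 0.3542/2.354 = 0.1504, so ω = 2 arcsin(0.1504) ≈ 17.3°.

17.3°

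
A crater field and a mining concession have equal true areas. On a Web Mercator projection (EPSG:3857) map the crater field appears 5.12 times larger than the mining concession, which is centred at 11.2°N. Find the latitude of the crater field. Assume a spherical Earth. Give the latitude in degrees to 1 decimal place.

64.3°

Mercator areal scale is sec²φ, so apparent-area ratio = sec²φ₁ / sec²φ₂ = cos²φ₂ / cos²φ₁.
cos²φ₂ / cos²φ₁ = 5.12  ⇒  cos φ₁ = cos 11.2° / √5.12 = 0.9810/2.263 = 0.4335.
φ₁ = arccos(0.4335) ≈ 64.3°.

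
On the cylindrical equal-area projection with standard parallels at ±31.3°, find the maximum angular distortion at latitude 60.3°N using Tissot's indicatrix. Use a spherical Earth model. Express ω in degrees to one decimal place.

59.6°

Cylindrical equal-area (φ₀ = 31.3°): h = cos φ / cos 31.3° along meridians, k = cos 31.3° / cos φ along parallels; h·k = 1.
At 60.3°: h = 0.5799, k = 1.725; principal scales a = 1.725, b = 0.5799.
sin(ω/2) = (a − b)/(a + b) = 1.145/2.304 = 0.4968, so ω = 2 arcsin(0.4968) ≈ 59.6°.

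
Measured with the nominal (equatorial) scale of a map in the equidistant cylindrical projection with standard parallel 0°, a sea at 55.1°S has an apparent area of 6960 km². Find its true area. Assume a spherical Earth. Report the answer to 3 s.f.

In the plate carrée (x = Rλ, y = Rφ), meridians are true-scale (h = 1) and parallels are stretched by k = sec φ.
Areal scale = h·k = 1 × sec φ; at 55.1°, h = 1.000, k = 1.748, so h·k = 1.748.
True area = apparent / (areal scale) = 6960 / 1.748 ≈ 3980 km².

3980 km²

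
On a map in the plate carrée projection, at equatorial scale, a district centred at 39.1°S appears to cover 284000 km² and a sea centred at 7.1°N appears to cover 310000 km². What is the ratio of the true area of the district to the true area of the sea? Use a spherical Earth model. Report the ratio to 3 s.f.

Plate carrée has h = 1 and k = sec φ, giving areal scale sec φ; true area = (apparent area) · cos φ.
True area of district: 284000 × cos(39.1°) = 284000 × 0.7760 = 220400 km².
True area of sea: 310000 × cos(7.1°) = 310000 × 0.9923 = 307600 km².
Ratio = 220400 / 307600 ≈ 0.716.

0.716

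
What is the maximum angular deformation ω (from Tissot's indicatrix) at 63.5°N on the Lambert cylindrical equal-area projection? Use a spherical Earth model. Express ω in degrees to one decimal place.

The Lambert cylindrical equal-area projection is the cylindrical equal-area projection with its standard parallel at the equator (φ₀ = 0). Cylindrical equal-area (φ₀ = 0°): h = cos φ / cos 0° along meridians, k = cos 0° / cos φ along parallels; h·k = 1.
At 63.5°: h = 0.4462, k = 2.241; principal scales a = 2.241, b = 0.4462.
sin(ω/2) = (a − b)/(a + b) = 1.795/2.687 = 0.6679, so ω = 2 arcsin(0.6679) ≈ 83.8°.

83.8°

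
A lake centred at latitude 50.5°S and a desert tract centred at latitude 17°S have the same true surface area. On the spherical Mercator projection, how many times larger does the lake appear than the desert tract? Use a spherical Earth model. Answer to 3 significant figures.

Mercator is conformal with k = sec φ, so areal scale = k² = sec²φ.
At 50.5°: sec²(50.5°) = 1/0.6361² = 2.472.
At 17°: sec²(17°) = 1/0.9563² = 1.093.
Ratio = 2.472/1.093 = cos²(17°)/cos²(50.5°) ≈ 2.26.

2.26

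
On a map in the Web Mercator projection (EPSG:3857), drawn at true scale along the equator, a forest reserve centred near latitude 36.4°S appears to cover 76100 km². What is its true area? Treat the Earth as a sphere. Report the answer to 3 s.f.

49300 km²

Mercator is conformal, so the point scale is isotropic: h = k = sec φ = 1/cos φ.
Areal scale = k² = sec²φ = 1/cos²(36.4°) = 1/0.8049² = 1.544.
True area = apparent / (areal scale) = 76100 / 1.544 ≈ 49300 km².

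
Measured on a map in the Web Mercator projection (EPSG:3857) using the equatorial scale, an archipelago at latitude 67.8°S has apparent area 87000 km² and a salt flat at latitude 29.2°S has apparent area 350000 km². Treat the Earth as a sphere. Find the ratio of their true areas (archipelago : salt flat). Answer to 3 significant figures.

0.0466

Since Mercator area scale is 1/cos²φ, the true area equals the apparent area multiplied by cos²φ.
True area of archipelago: 87000 × cos²(67.8°) = 87000 × 0.1428 = 12420 km².
True area of salt flat: 350000 × cos²(29.2°) = 350000 × 0.7620 = 266700 km².
Ratio = 12420 / 266700 ≈ 0.0466.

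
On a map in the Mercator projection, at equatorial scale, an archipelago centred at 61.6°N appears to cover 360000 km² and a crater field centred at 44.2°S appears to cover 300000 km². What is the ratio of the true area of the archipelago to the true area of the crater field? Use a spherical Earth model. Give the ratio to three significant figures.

On Mercator the areal scale is sec²φ, so true area = apparent × cos²φ.
True area of archipelago: 360000 × cos²(61.6°) = 360000 × 0.2262 = 81440 km².
True area of crater field: 300000 × cos²(44.2°) = 300000 × 0.5140 = 154200 km².
Ratio = 81440 / 154200 ≈ 0.528.

0.528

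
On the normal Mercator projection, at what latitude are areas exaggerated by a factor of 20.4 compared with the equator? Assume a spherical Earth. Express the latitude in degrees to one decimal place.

77.2°

Mercator areal scale is sec²φ.
sec²φ = 20.4  ⇒  cos²φ = 0.04902  ⇒  cos φ = 0.2214.
φ = arccos(0.2214) ≈ 77.2°.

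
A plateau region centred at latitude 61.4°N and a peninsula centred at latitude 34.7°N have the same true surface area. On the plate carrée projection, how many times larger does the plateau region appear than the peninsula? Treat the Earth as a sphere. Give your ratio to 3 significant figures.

For the equirectangular projection with φ₀ = 0 (plate carrée), h = 1 along meridians and k = sec φ along parallels.
Areal scale at 61.4°: h·k = 1.000 × 2.089 = 2.089.
Areal scale at 34.7°: h·k = 1.000 × 1.216 = 1.216.
Ratio = 2.089/1.216 ≈ 1.72.

1.72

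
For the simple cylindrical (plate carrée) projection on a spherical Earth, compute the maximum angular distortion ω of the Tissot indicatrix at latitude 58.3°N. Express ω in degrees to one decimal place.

36.2°

In the plate carrée (x = Rλ, y = Rφ), meridians are true-scale (h = 1) and parallels are stretched by k = sec φ.
At 58.3°: h = 1.000, k = 1.903; principal scales a = 1.903, b = 1.000.
sin(ω/2) = (a − b)/(a + b) = 0.9031/2.903 = 0.3111, so ω = 2 arcsin(0.3111) ≈ 36.2°.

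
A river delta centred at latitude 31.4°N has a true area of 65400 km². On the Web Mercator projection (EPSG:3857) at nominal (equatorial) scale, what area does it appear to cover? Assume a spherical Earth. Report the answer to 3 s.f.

89800 km²

The Mercator projection is conformal; its linear scale factor is the same in every direction and equals sec φ = 1/cos φ.
Areal scale = k² = sec²φ = 1/cos²(31.4°) = 1/0.8536² = 1.373.
Apparent area = 65400 × 1.373 ≈ 89800 km².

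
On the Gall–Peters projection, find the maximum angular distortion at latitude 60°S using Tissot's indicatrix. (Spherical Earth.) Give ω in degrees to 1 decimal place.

38.9°

Gall–Peters is a cylindrical equal-area projection with standard parallels at ±45°. Cylindrical equal-area (φ₀ = 45°): h = cos φ / cos 45° along meridians, k = cos 45° / cos φ along parallels; h·k = 1.
At 60°: h = 0.7071, k = 1.414; principal scales a = 1.414, b = 0.7071.
sin(ω/2) = (a − b)/(a + b) = 0.7071/2.121 = 0.3333, so ω = 2 arcsin(0.3333) ≈ 38.9°.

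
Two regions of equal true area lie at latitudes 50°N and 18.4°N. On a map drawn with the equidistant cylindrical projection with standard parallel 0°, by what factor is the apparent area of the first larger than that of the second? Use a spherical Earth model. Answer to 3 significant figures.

For the equirectangular projection with φ₀ = 0 (plate carrée), h = 1 along meridians and k = sec φ along parallels.
Areal scale at 50°: h·k = 1.000 × 1.556 = 1.556.
Areal scale at 18.4°: h·k = 1.000 × 1.054 = 1.054.
Ratio = 1.556/1.054 ≈ 1.48.

1.48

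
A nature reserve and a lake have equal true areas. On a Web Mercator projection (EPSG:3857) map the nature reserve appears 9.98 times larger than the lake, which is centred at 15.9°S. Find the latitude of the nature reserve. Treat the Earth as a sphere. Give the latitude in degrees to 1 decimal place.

72.3°

Mercator areal scale is sec²φ, so apparent-area ratio = sec²φ₁ / sec²φ₂ = cos²φ₂ / cos²φ₁.
cos²φ₂ / cos²φ₁ = 9.98  ⇒  cos φ₁ = cos 15.9° / √9.98 = 0.9617/3.159 = 0.3044.
φ₁ = arccos(0.3044) ≈ 72.3°.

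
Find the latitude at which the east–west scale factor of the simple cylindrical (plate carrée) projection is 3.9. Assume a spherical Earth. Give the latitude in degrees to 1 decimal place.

75.1°

Plate carrée: h = 1, k = sec φ along parallels.
sec φ = 3.9  ⇒  cos φ = 0.2564  ⇒  φ ≈ 75.1°.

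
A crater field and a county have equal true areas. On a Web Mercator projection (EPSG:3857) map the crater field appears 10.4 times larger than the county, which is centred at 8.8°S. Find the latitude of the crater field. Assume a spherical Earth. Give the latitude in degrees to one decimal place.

On Mercator, (apparent₁)/(apparent₂) = sec²φ₁ / sec²φ₂ when true areas are equal.
cos²φ₂ / cos²φ₁ = 10.4  ⇒  cos φ₁ = cos 8.8° / √10.4 = 0.9882/3.225 = 0.3064.
φ₁ = arccos(0.3064) ≈ 72.2°.

72.2°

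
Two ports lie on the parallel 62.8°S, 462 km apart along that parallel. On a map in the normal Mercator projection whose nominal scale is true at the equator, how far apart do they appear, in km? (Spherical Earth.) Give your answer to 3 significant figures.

1010 km

The Mercator projection is conformal; its linear scale factor is the same in every direction and equals sec φ = 1/cos φ.
Along the parallel, k = sec 62.8° = 1/0.4571 = 2.188.
Map distance = 462 × 2.188 ≈ 1010 km.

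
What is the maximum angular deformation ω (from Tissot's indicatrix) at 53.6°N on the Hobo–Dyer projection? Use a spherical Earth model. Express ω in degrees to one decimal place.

The Hobo–Dyer projection is cylindrical equal-area with φ₀ = 37.5°. Cylindrical equal-area (φ₀ = 37.5°): h = cos φ / cos 37.5° along meridians, k = cos 37.5° / cos φ along parallels; h·k = 1.
At 53.6°: h = 0.7480, k = 1.337; principal scales a = 1.337, b = 0.7480.
sin(ω/2) = (a − b)/(a + b) = 0.5889/2.085 = 0.2825, so ω = 2 arcsin(0.2825) ≈ 32.8°.

32.8°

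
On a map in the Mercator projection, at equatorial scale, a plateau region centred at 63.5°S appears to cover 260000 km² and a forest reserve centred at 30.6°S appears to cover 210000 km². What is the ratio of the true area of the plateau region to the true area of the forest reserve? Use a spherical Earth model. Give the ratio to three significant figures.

0.333

Since Mercator area scale is 1/cos²φ, the true area equals the apparent area multiplied by cos²φ.
True area of plateau region: 260000 × cos²(63.5°) = 260000 × 0.1991 = 51760 km².
True area of forest reserve: 210000 × cos²(30.6°) = 210000 × 0.7409 = 155600 km².
Ratio = 51760 / 155600 ≈ 0.333.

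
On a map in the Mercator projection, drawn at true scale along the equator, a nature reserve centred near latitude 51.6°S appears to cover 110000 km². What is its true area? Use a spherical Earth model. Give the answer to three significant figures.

The Mercator projection is conformal; its linear scale factor is the same in every direction and equals sec φ = 1/cos φ.
Areal scale = k² = sec²φ = 1/cos²(51.6°) = 1/0.6211² = 2.592.
True area = apparent / (areal scale) = 110000 / 2.592 ≈ 42400 km².

42400 km²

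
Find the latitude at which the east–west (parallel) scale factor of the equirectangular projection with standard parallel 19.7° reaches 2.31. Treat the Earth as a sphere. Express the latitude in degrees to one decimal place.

65.9°

With standard parallel φ₀ = 19.7°, the equirectangular projection gives x = Rλ cos φ₀, y = Rφ, so h = 1 and k = cos 19.7° / cos φ.
k = cos φ₀ / cos φ = 2.31  ⇒  cos φ = cos 19.7° / 2.31 = 0.4076.
φ = arccos(0.4076) ≈ 65.9°.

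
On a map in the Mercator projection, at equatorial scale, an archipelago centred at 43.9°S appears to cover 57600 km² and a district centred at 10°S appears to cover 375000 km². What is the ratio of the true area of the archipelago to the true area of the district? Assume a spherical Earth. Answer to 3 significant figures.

0.0822

Since Mercator area scale is 1/cos²φ, the true area equals the apparent area multiplied by cos²φ.
True area of archipelago: 57600 × cos²(43.9°) = 57600 × 0.5192 = 29910 km².
True area of district: 375000 × cos²(10°) = 375000 × 0.9698 = 363700 km².
Ratio = 29910 / 363700 ≈ 0.0822.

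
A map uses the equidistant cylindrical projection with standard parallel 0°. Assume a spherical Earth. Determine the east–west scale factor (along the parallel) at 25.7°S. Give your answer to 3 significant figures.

1.11

In the plate carrée (x = Rλ, y = Rφ), meridians are true-scale (h = 1) and parallels are stretched by k = sec φ.
k = 1/cos 25.7° = 1/0.9011 = 1.110.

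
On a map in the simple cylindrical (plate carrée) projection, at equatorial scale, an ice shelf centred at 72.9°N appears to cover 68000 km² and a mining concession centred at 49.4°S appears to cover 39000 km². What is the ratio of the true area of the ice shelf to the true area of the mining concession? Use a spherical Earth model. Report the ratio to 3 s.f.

On the plate carrée, areal scale = h·k = 1 × sec φ, so true area = apparent × cos φ.
True area of ice shelf: 68000 × cos(72.9°) = 68000 × 0.2940 = 19990 km².
True area of mining concession: 39000 × cos(49.4°) = 39000 × 0.6508 = 25380 km².
Ratio = 19990 / 25380 ≈ 0.788.

0.788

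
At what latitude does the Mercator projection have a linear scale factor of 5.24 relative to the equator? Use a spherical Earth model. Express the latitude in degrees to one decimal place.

79.0°

Mercator scale is k = sec φ = 1/cos φ.
1/cos φ = 5.24  ⇒  cos φ = 0.1908  ⇒  φ = arccos(0.1908) ≈ 79.0°.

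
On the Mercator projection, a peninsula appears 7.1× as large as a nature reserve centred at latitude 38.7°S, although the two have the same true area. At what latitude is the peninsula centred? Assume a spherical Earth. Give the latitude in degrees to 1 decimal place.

On Mercator, (apparent₁)/(apparent₂) = sec²φ₁ / sec²φ₂ when true areas are equal.
cos²φ₂ / cos²φ₁ = 7.1  ⇒  cos φ₁ = cos 38.7° / √7.1 = 0.7804/2.665 = 0.2929.
φ₁ = arccos(0.2929) ≈ 73.0°.

73.0°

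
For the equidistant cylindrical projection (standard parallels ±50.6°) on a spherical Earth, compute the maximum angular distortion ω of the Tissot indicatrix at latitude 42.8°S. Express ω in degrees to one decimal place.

In the equirectangular projection with standard parallel φ₀ = 50.6° (x = Rλ cos φ₀, y = Rφ), meridians are true-scale (h = 1) and the parallel scale is k = cos φ₀ / cos φ.
At 42.8°: h = 1.000, k = 0.8651; principal scales a = 1.000, b = 0.8651.
sin(ω/2) = (a − b)/(a + b) = 0.1349/1.865 = 0.07234, so ω = 2 arcsin(0.07234) ≈ 8.3°.

8.3°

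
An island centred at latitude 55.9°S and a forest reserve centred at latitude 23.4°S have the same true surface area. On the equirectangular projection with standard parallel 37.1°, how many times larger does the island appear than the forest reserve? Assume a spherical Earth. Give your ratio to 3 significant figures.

1.64

In the equirectangular projection with standard parallel φ₀ = 37.1° (x = Rλ cos φ₀, y = Rφ), meridians are true-scale (h = 1) and the parallel scale is k = cos φ₀ / cos φ.
Areal scale at 55.9°: h·k = 1.000 × 1.423 = 1.423.
Areal scale at 23.4°: h·k = 1.000 × 0.8691 = 0.8691.
Ratio = 1.423/0.8691 ≈ 1.64.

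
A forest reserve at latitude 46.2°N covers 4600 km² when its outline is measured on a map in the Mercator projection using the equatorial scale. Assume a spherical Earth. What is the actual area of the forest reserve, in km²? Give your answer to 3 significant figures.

For Mercator, h = k = sec φ (a conformal cylindrical projection has a single point scale, 1/cos φ).
Areal scale = k² = sec²φ = 1/cos²(46.2°) = 1/0.6921² = 2.087.
True area = apparent / (areal scale) = 4600 / 2.087 ≈ 2200 km².

2200 km²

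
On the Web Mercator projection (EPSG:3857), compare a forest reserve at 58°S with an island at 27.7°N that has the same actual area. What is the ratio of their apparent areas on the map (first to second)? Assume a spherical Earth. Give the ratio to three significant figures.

2.79

Mercator is conformal with k = sec φ, so areal scale = k² = sec²φ.
At 58°: sec²(58°) = 1/0.5299² = 3.561.
At 27.7°: sec²(27.7°) = 1/0.8854² = 1.276.
Ratio = 3.561/1.276 = cos²(27.7°)/cos²(58°) ≈ 2.79.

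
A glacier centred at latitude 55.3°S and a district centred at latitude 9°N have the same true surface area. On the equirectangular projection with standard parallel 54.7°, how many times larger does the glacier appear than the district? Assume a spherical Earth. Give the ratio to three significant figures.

In the equirectangular projection with standard parallel φ₀ = 54.7° (x = Rλ cos φ₀, y = Rφ), meridians are true-scale (h = 1) and the parallel scale is k = cos φ₀ / cos φ.
Areal scale at 55.3°: h·k = 1.000 × 1.015 = 1.015.
Areal scale at 9°: h·k = 1.000 × 0.5851 = 0.5851.
Ratio = 1.015/0.5851 ≈ 1.73.

1.73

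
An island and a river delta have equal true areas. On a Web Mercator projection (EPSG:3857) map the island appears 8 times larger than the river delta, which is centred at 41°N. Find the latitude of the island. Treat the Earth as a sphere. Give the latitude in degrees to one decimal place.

74.5°

For equal true areas on Mercator, apparent areas scale as sec²φ, so the ratio is cos²φ₂ / cos²φ₁.
cos²φ₂ / cos²φ₁ = 8  ⇒  cos φ₁ = cos 41° / √8 = 0.7547/2.828 = 0.2668.
φ₁ = arccos(0.2668) ≈ 74.5°.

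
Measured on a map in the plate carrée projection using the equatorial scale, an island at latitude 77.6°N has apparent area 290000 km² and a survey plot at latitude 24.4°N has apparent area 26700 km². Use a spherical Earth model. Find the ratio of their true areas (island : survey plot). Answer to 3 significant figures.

2.56

Plate carrée has h = 1 and k = sec φ, giving areal scale sec φ; true area = (apparent area) · cos φ.
True area of island: 290000 × cos(77.6°) = 290000 × 0.2147 = 62270 km².
True area of survey plot: 26700 × cos(24.4°) = 26700 × 0.9107 = 24320 km².
Ratio = 62270 / 24320 ≈ 2.56.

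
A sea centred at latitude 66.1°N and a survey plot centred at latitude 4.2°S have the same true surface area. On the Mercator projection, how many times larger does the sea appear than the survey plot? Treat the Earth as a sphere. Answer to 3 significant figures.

Mercator areal scale is sec²φ.
At 66.1°: sec²(66.1°) = 1/0.4051² = 6.092.
At 4.2°: sec²(4.2°) = 1/0.9973² = 1.005.
Ratio = 6.092/1.005 = cos²(4.2°)/cos²(66.1°) ≈ 6.06.

6.06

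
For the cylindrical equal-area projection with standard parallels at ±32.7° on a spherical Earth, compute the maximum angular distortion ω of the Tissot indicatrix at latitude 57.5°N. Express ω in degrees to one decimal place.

49.8°

A cylindrical equal-area projection with standard parallel φ₀ has meridian scale h = cos φ / cos φ₀ and parallel scale k = cos φ₀ / cos φ (so areas are preserved, h·k = 1).
At 57.5°: h = 0.6385, k = 1.566; principal scales a = 1.566, b = 0.6385.
sin(ω/2) = (a − b)/(a + b) = 0.9277/2.205 = 0.4208, so ω = 2 arcsin(0.4208) ≈ 49.8°.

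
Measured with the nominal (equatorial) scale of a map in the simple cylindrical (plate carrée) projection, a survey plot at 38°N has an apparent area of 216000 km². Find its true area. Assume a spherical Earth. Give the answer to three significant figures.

For the equirectangular projection with φ₀ = 0 (plate carrée), h = 1 along meridians and k = sec φ along parallels.
Areal scale = h·k = 1 × sec φ; at 38°, h = 1.000, k = 1.269, so h·k = 1.269.
True area = apparent / (areal scale) = 216000 / 1.269 ≈ 170000 km².

170000 km²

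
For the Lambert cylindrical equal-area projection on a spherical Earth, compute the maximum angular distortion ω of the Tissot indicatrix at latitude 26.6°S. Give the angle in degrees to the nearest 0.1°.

The Lambert cylindrical equal-area projection is the cylindrical equal-area projection with its standard parallel at the equator (φ₀ = 0). Cylindrical equal-area (φ₀ = 0°): h = cos φ / cos 0° along meridians, k = cos 0° / cos φ along parallels; h·k = 1.
At 26.6°: h = 0.8942, k = 1.118; principal scales a = 1.118, b = 0.8942.
sin(ω/2) = (a − b)/(a + b) = 0.2242/2.013 = 0.1114, so ω = 2 arcsin(0.1114) ≈ 12.8°.

12.8°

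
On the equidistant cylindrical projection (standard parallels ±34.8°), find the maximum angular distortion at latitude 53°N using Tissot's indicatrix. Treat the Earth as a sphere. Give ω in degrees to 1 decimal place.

With standard parallel φ₀ = 34.8°, the equirectangular projection gives x = Rλ cos φ₀, y = Rφ, so h = 1 and k = cos 34.8° / cos φ.
At 53°: h = 1.000, k = 1.364; principal scales a = 1.364, b = 1.000.
sin(ω/2) = (a − b)/(a + b) = 0.3645/2.364 = 0.1541, so ω = 2 arcsin(0.1541) ≈ 17.7°.

17.7°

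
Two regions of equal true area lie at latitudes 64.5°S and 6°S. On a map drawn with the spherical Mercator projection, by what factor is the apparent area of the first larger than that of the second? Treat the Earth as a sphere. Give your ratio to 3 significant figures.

On Mercator, area is exaggerated by sec²φ = 1/cos²φ.
At 64.5°: sec²(64.5°) = 1/0.4305² = 5.395.
At 6°: sec²(6°) = 1/0.9945² = 1.011.
Ratio = 5.395/1.011 = cos²(6°)/cos²(64.5°) ≈ 5.34.

5.34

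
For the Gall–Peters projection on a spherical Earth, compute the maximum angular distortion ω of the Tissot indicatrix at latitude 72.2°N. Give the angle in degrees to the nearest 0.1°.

86.5°

Gall–Peters is a cylindrical equal-area projection with standard parallels at ±45°. For cylindrical equal-area with standard parallel φ₀, h = cos φ / cos φ₀ and k = cos φ₀ / cos φ, so h·k = 1.
At 72.2°: h = 0.4323, k = 2.313; principal scales a = 2.313, b = 0.4323.
sin(ω/2) = (a − b)/(a + b) = 1.881/2.745 = 0.6851, so ω = 2 arcsin(0.6851) ≈ 86.5°.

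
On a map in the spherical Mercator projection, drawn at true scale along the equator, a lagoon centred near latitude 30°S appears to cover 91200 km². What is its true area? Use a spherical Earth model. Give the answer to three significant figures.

68400 km²

The Mercator projection is conformal; its linear scale factor is the same in every direction and equals sec φ = 1/cos φ.
Areal scale = k² = sec²φ = 1/cos²(30°) = 1/0.8660² = 1.333.
True area = apparent / (areal scale) = 91200 / 1.333 ≈ 68400 km².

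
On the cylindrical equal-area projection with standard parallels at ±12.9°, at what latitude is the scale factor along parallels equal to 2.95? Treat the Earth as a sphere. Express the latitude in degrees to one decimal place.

For cylindrical equal-area with standard parallel φ₀, h = cos φ / cos φ₀ and k = cos φ₀ / cos φ, so h·k = 1.
k = cos φ₀ / cos φ = 2.95  ⇒  cos φ = cos 12.9° / 2.95 = 0.3304.
φ = arccos(0.3304) ≈ 70.7°.

70.7°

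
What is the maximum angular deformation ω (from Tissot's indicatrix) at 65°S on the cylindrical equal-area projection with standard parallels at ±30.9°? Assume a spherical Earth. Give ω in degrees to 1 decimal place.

For cylindrical equal-area with standard parallel φ₀, h = cos φ / cos φ₀ and k = cos φ₀ / cos φ, so h·k = 1.
At 65°: h = 0.4925, k = 2.030; principal scales a = 2.030, b = 0.4925.
sin(ω/2) = (a − b)/(a + b) = 1.538/2.523 = 0.6096, so ω = 2 arcsin(0.6096) ≈ 75.1°.

75.1°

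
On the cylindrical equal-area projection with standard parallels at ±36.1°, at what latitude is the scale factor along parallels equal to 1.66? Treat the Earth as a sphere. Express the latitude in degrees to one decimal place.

60.9°

A cylindrical equal-area projection with standard parallel φ₀ has meridian scale h = cos φ / cos φ₀ and parallel scale k = cos φ₀ / cos φ (so areas are preserved, h·k = 1).
k = cos φ₀ / cos φ = 1.66  ⇒  cos φ = cos 36.1° / 1.66 = 0.4867.
φ = arccos(0.4867) ≈ 60.9°.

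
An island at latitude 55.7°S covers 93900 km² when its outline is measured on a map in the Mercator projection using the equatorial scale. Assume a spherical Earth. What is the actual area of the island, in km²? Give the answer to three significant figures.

29800 km²

For Mercator, h = k = sec φ (a conformal cylindrical projection has a single point scale, 1/cos φ).
Areal scale = k² = sec²φ = 1/cos²(55.7°) = 1/0.5635² = 3.149.
True area = apparent / (areal scale) = 93900 / 3.149 ≈ 29800 km².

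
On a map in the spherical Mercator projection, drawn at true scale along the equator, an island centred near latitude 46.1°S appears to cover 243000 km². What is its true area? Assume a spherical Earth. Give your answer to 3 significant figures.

117000 km²

The Mercator projection is conformal; its linear scale factor is the same in every direction and equals sec φ = 1/cos φ.
Areal scale = k² = sec²φ = 1/cos²(46.1°) = 1/0.6934² = 2.080.
True area = apparent / (areal scale) = 243000 / 2.080 ≈ 117000 km².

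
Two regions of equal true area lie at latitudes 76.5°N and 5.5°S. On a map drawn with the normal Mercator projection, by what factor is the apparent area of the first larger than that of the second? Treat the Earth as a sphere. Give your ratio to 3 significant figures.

On Mercator, area is exaggerated by sec²φ = 1/cos²φ.
At 76.5°: sec²(76.5°) = 1/0.2334² = 18.35.
At 5.5°: sec²(5.5°) = 1/0.9954² = 1.009.
Ratio = 18.35/1.009 = cos²(5.5°)/cos²(76.5°) ≈ 18.2.

18.2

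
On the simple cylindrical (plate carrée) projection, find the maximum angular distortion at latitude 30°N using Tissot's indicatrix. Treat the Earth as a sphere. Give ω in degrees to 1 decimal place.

8.2°

In the plate carrée (x = Rλ, y = Rφ), meridians are true-scale (h = 1) and parallels are stretched by k = sec φ.
At 30°: h = 1.000, k = 1.155; principal scales a = 1.155, b = 1.000.
sin(ω/2) = (a − b)/(a + b) = 0.1547/2.155 = 0.07180, so ω = 2 arcsin(0.07180) ≈ 8.2°.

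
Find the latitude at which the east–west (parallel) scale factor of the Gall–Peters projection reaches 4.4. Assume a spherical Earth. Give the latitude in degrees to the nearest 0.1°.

Gall–Peters is a cylindrical equal-area projection with standard parallels at ±45°. For cylindrical equal-area with standard parallel φ₀, h = cos φ / cos φ₀ and k = cos φ₀ / cos φ, so h·k = 1.
k = cos φ₀ / cos φ = 4.4  ⇒  cos φ = cos 45° / 4.4 = 0.1607.
φ = arccos(0.1607) ≈ 80.8°.

80.8°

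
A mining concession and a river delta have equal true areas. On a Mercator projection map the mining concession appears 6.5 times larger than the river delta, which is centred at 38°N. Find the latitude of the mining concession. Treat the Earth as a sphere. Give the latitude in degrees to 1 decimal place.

On Mercator, (apparent₁)/(apparent₂) = sec²φ₁ / sec²φ₂ when true areas are equal.
cos²φ₂ / cos²φ₁ = 6.5  ⇒  cos φ₁ = cos 38° / √6.5 = 0.7880/2.550 = 0.3091.
φ₁ = arccos(0.3091) ≈ 72.0°.

72.0°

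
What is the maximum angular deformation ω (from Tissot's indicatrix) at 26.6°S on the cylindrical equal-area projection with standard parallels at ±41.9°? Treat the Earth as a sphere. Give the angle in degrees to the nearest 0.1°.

Cylindrical equal-area (φ₀ = 41.9°): h = cos φ / cos 41.9° along meridians, k = cos 41.9° / cos φ along parallels; h·k = 1.
At 26.6°: h = 1.201, k = 0.8324; principal scales a = 1.201, b = 0.8324.
sin(ω/2) = (a − b)/(a + b) = 0.3689/2.034 = 0.1814, so ω = 2 arcsin(0.1814) ≈ 20.9°.

20.9°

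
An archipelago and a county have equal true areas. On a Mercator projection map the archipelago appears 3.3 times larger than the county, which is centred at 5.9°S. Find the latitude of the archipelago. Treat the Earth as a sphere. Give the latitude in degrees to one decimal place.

56.8°

Mercator areal scale is sec²φ, so apparent-area ratio = sec²φ₁ / sec²φ₂ = cos²φ₂ / cos²φ₁.
cos²φ₂ / cos²φ₁ = 3.3  ⇒  cos φ₁ = cos 5.9° / √3.3 = 0.9947/1.817 = 0.5476.
φ₁ = arccos(0.5476) ≈ 56.8°.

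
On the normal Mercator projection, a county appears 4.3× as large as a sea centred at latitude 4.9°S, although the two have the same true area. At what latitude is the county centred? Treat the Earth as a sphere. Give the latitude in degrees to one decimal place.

On Mercator, (apparent₁)/(apparent₂) = sec²φ₁ / sec²φ₂ when true areas are equal.
cos²φ₂ / cos²φ₁ = 4.3  ⇒  cos φ₁ = cos 4.9° / √4.3 = 0.9963/2.074 = 0.4805.
φ₁ = arccos(0.4805) ≈ 61.3°.

61.3°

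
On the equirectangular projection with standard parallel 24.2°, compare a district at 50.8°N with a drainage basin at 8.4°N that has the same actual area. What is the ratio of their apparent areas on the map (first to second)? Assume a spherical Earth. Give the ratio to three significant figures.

1.57

In the equirectangular projection with standard parallel φ₀ = 24.2° (x = Rλ cos φ₀, y = Rφ), meridians are true-scale (h = 1) and the parallel scale is k = cos φ₀ / cos φ.
Areal scale at 50.8°: h·k = 1.000 × 1.443 = 1.443.
Areal scale at 8.4°: h·k = 1.000 × 0.9220 = 0.9220.
Ratio = 1.443/0.9220 ≈ 1.57.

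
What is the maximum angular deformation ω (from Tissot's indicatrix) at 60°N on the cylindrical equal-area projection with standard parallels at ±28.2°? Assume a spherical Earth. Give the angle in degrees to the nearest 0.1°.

Cylindrical equal-area (φ₀ = 28.2°): h = cos φ / cos 28.2° along meridians, k = cos 28.2° / cos φ along parallels; h·k = 1.
At 60°: h = 0.5673, k = 1.763; principal scales a = 1.763, b = 0.5673.
sin(ω/2) = (a − b)/(a + b) = 1.195/2.330 = 0.5130, so ω = 2 arcsin(0.5130) ≈ 61.7°.

61.7°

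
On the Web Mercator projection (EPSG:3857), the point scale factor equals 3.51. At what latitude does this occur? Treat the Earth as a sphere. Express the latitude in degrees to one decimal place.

73.4°

Mercator scale is k = sec φ = 1/cos φ.
1/cos φ = 3.51  ⇒  cos φ = 0.2849  ⇒  φ = arccos(0.2849) ≈ 73.4°.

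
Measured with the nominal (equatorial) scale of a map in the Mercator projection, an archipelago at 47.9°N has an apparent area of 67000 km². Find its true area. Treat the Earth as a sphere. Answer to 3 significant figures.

30100 km²

For Mercator, h = k = sec φ (a conformal cylindrical projection has a single point scale, 1/cos φ).
Areal scale = k² = sec²φ = 1/cos²(47.9°) = 1/0.6704² = 2.225.
True area = apparent / (areal scale) = 67000 / 2.225 ≈ 30100 km².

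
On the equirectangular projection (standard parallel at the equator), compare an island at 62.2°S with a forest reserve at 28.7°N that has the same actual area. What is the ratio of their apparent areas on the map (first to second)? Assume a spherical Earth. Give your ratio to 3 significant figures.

Plate carrée maps x = Rλ, y = Rφ. The meridian scale is h = 1 and the parallel scale is k = 1/cos φ = sec φ.
Areal scale at 62.2°: h·k = 1.000 × 2.144 = 2.144.
Areal scale at 28.7°: h·k = 1.000 × 1.140 = 1.140.
Ratio = 2.144/1.140 ≈ 1.88.

1.88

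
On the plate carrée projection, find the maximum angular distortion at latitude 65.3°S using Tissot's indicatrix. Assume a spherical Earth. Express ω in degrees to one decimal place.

48.5°

Plate carrée maps x = Rλ, y = Rφ. The meridian scale is h = 1 and the parallel scale is k = 1/cos φ = sec φ.
At 65.3°: h = 1.000, k = 2.393; principal scales a = 2.393, b = 1.000.
sin(ω/2) = (a − b)/(a + b) = 1.393/3.393 = 0.4106, so ω = 2 arcsin(0.4106) ≈ 48.5°.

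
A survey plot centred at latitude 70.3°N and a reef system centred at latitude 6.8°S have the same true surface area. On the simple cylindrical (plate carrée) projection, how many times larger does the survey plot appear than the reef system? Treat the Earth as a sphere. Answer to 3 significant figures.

For the equirectangular projection with φ₀ = 0 (plate carrée), h = 1 along meridians and k = sec φ along parallels.
Areal scale at 70.3°: h·k = 1.000 × 2.967 = 2.967.
Areal scale at 6.8°: h·k = 1.000 × 1.007 = 1.007.
Ratio = 2.967/1.007 ≈ 2.95.

2.95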